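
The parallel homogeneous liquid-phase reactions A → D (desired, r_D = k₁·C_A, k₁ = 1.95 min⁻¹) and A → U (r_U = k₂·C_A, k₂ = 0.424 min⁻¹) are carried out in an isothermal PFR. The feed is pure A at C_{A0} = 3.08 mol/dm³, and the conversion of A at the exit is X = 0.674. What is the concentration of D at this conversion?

1.71 mol/dm³

C_A = C_{A0}(1−X) = 1.004 mol/dm³.
Both paths are first order in A, so the instantaneous fraction to D is constant: dC_D/d(−C_A) = k₁/(k₁+k₂) = 0.8214.
C_D = 0.8214·(C_{A0}−C_A) = 0.8214×2.076 = 1.71 mol/dm³.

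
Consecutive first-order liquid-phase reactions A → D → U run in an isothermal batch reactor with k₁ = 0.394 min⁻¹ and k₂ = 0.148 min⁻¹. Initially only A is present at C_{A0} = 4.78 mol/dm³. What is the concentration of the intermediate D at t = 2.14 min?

2.28 mol/dm³

For first-order series with pure A initially, C_D(t) = k₁C_{A0}/(k₂−k₁)·(e^(−k₁t) − e^(−k₂t)).
e^(−k₁t) = e^(−0.394×2.14) = e^(−0.8432) = 0.4303; e^(−k₂t) = e^(−0.3167) = 0.7285.
C_D = 0.394×4.78/(0.148−0.394) × (0.4303−0.7285) = (-7.656)×(-0.2982) = 2.283 mol/dm³.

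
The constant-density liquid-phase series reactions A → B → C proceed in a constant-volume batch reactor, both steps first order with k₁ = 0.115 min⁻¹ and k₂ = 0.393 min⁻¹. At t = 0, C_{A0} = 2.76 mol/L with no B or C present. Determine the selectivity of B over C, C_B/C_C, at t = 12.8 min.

0.136

Solving the coupled first-order balances gives C_B(t) = [k₁/(k₂−k₁)]·C_{A0}·(e^(−k₁t) − e^(−k₂t)).
e^(−k₁t) = e^(−0.115×12.8) = e^(−1.472) = 0.2295; e^(−k₂t) = e^(−5.030) = 0.006536.
C_B = 0.115×2.76/(0.393−0.115) × (0.2295−0.006536) = 1.142×0.2229 = 0.2545 mol/L.
C_A = C_{A0}e^(−k₁t) = 0.6333 mol/L, so C_C = C_{A0}−C_A−C_B = 1.872 mol/L; C_B/C_C = 0.136.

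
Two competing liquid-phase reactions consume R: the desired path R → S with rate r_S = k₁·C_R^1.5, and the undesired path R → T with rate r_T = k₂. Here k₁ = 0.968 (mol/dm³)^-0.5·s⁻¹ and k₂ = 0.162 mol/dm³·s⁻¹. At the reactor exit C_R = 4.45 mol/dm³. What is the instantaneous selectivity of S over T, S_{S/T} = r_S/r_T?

56.1

S_{S/T} = r_S/r_T = (k₁·C_R^1.5)/(k₂) = (k₁/k₂)·C_R^1.5.
= (0.968×4.450^1.5) / (0.162) = 9.087/0.1620 = 56.1.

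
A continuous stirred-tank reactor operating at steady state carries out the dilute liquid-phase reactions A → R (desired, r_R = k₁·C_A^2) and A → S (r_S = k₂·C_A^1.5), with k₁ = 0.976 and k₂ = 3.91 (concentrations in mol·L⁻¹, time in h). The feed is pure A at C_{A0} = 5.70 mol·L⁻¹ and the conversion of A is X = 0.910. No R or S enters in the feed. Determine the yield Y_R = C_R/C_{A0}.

Exit C_A = C_{A0}(1−X) = 5.70×0.0900 = 0.5130 mol·L⁻¹.
In a CSTR the entire volume is at exit conditions, so r_R = 0.976×0.5130^2 = 0.2569 and r_S = 3.91×0.5130^1.5 = 1.437.
Fraction of consumed A going to R: r_R/(r_R+r_S) = 0.1517.
C_R = 0.1517·C_{A0}·X = 0.1517×5.70×0.910 = 0.787 mol·L⁻¹; Y_R = C_R/C_{A0} = 0.138.

0.138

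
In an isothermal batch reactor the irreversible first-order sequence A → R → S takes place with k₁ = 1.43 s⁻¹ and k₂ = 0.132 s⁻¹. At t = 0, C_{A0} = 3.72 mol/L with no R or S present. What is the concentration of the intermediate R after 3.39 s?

2.59 mol/L

For first-order series with pure A initially, C_R(t) = k₁C_{A0}/(k₂−k₁)·(e^(−k₁t) − e^(−k₂t)).
e^(−k₁t) = e^(−1.43×3.39) = e^(−4.848) = 0.007846; e^(−k₂t) = e^(−0.4475) = 0.6392.
C_R = 1.43×3.72/(0.132−1.43) × (0.007846−0.6392) = (-4.098)×(-0.6314) = 2.588 mol/L.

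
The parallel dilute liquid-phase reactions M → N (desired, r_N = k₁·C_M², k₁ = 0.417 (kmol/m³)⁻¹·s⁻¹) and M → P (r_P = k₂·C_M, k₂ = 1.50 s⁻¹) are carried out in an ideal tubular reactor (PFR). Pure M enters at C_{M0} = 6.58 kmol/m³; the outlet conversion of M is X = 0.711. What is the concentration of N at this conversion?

2.46 kmol/m³

C_M = C_{M0}(1−X) = 1.902 kmol/m³.
Along a PFR/batch, dC_P/dC_M = −r_P/(r_N+r_P) = −k₂/(k₂+k₁·C_M).
Integrating from C_{M0} to C_M: C_P = (1.50/0.417)·ln[(1.50+0.417·6.58)/(1.50+0.417·1.90)] = 3.597·ln(4.244/2.293) = 2.214 kmol/m³.
Then C_N = (C_{M0}−C_M) − C_P = 4.678 − 2.214 = 2.464 kmol/m³.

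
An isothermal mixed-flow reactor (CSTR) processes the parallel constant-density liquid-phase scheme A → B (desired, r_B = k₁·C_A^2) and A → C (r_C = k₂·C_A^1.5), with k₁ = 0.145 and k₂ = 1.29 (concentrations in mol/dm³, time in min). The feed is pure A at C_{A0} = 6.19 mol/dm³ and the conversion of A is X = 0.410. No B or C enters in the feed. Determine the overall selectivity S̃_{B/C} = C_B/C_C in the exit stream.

Exit C_A = C_{A0}(1−X) = 6.19×0.590 = 3.652 mol/dm³.
A CSTR operates uniformly at the exit composition, giving r_B = 1.934 and r_C = 9.003 (each k·C_A^n at C_A = 3.652).
Overall selectivity = C_B/C_C = r_Bτ/(r_Cτ) = r_B/r_C = 0.215.

0.215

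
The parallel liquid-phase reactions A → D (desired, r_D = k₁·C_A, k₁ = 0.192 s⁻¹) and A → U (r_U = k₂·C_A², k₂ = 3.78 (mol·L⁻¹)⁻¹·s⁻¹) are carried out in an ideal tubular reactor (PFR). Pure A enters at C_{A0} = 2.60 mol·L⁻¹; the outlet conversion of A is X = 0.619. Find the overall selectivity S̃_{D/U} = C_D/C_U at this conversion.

C_A = C_{A0}(1−X) = 0.9906 mol·L⁻¹.
Along a PFR/batch, dC_D/dC_A = −r_D/(r_D+r_U) = −k₁/(k₁+k₂·C_A).
Integrating from C_{A0} to C_A: C_D = (0.192/3.78)·ln[(0.192+3.78·2.60)/(0.192+3.78·0.991)] = 0.05079·ln(10.02/3.936) = 0.04746 mol·L⁻¹.
C_U = (C_{A0}−C_A)−C_D = 1.562 mol·L⁻¹; S̃_{D/U} = 0.04746/1.562 = 0.0304.

0.0304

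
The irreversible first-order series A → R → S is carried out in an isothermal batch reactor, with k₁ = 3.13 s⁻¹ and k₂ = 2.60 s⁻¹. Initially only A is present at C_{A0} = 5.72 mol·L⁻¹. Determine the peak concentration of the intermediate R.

At the optimum, C_{R,max}/C_{A0} = (k₁/k₂)^[k₂/(k₂−k₁)].
= (3.13/2.60)^(2.60/(2.60−3.13)) = (1.204)^(-4.906) = 0.4025.
C_{R,max} = 0.4025×5.72 = 2.30 mol·L⁻¹.

2.30 mol·L⁻¹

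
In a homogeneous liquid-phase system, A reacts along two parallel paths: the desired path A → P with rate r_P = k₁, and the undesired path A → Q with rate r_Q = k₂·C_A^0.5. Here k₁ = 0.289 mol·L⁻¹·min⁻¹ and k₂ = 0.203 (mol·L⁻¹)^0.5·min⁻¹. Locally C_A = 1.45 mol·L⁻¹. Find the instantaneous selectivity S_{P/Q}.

1.18

S_{P/Q} = r_P/r_Q = (k₁)/(k₂·C_A^0.5) = (k₁/k₂)·C_A^-0.5.
= (0.289) / (0.203×1.450^0.5) = 0.2890/0.2444 = 1.18.
The undesired path is higher order in A, so low C_A (CSTR or dilute feed) favours P.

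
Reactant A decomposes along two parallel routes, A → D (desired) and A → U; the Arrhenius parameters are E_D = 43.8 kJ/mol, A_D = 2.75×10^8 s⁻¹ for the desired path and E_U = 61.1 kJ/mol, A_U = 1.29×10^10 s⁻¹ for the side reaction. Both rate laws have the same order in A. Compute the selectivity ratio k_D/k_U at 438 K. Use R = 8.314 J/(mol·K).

With equal orders, S_{D/U} = k_D/k_U = (A_D/A_U)·exp[(E_U−E_D)/(RT)].
(E_U−E_D)/(RT) = (61.1−43.8)×10³/(8.314×438) = 17300/3642 = 4.751.
k_D/k_U = (2.75×10^8/1.29×10^10)·exp(4.751) = 0.02132 × 115.7 = 2.47.

2.47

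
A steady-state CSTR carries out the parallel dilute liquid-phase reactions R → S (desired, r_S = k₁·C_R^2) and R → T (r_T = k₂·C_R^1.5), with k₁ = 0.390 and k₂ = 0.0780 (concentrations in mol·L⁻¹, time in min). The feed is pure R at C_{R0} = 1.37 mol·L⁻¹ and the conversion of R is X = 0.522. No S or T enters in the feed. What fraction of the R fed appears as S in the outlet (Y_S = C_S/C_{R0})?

0.419

Exit C_R = C_{R0}(1−X) = 1.37×0.478 = 0.6549 mol·L⁻¹.
A CSTR operates uniformly at the exit composition, giving r_S = 0.1672 and r_T = 0.04133 (each k·C_R^n at C_R = 0.6549).
Fraction of consumed R going to S: r_S/(r_S+r_T) = 0.8018.
C_S = 0.8018·C_{R0}·X = 0.8018×1.37×0.522 = 0.573 mol·L⁻¹; Y_S = C_S/C_{R0} = 0.419.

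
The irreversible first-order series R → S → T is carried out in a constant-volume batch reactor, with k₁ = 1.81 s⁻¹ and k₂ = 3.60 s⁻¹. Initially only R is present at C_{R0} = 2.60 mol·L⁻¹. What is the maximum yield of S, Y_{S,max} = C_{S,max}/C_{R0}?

0.251

Evaluating C_S at t_opt = ln(k₂/k₁)/(k₂−k₁) gives C_{S,max}/C_{R0} = (k₁/k₂)^[k₂/(k₂−k₁)].
= (1.81/3.60)^(3.60/(3.60−1.81)) = (0.5028)^(2.011) = 0.2509.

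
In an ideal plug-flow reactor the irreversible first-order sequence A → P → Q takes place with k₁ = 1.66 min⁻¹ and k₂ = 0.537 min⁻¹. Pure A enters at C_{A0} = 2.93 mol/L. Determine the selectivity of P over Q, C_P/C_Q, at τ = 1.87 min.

0.990

Solving the coupled first-order balances gives C_P(τ) = [k₁/(k₂−k₁)]·C_{A0}·(e^(−k₁τ) − e^(−k₂τ)).
e^(−k₁τ) = e^(−1.66×1.87) = e^(−3.104) = 0.04486; e^(−k₂τ) = e^(−1.004) = 0.3663.
C_P = 1.66×2.93/(0.537−1.66) × (0.04486−0.3663) = (-4.331)×(-0.3215) = 1.392 mol/L.
C_A = C_{A0}e^(−k₁τ) = 0.1314 mol/L, so C_Q = C_{A0}−C_A−C_P = 1.406 mol/L; C_P/C_Q = 0.990.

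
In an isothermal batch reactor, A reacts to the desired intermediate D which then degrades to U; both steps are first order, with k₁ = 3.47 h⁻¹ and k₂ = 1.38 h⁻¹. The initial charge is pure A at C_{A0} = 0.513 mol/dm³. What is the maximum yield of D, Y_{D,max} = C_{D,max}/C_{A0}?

For a first-order series the maximum intermediate yield is C_{D,max}/C_{A0} = (k₁/k₂)^[k₂/(k₂−k₁)].
= (3.47/1.38)^(1.38/(1.38−3.47)) = (2.514)^(-0.6603) = 0.5440.

0.544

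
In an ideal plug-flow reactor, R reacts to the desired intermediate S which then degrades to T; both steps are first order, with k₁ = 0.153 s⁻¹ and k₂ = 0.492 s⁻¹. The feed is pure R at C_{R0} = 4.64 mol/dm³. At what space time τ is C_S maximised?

3.45 s

Setting dC_S/dτ = 0 gives τ_opt = ln(k₂/k₁)/(k₂−k₁).
= ln(0.492/0.153)/(0.492−0.153) = ln(3.216)/0.3390 = 1.168/0.3390 = 3.45 s.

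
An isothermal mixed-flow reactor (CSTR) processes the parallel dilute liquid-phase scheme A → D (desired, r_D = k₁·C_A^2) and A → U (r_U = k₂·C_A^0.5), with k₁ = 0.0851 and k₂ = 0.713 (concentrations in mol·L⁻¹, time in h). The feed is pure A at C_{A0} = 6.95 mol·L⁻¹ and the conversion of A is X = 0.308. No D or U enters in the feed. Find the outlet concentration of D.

1.19 mol·L⁻¹

Exit C_A = C_{A0}(1−X) = 6.95×0.692 = 4.809 mol·L⁻¹.
In a CSTR the entire volume is at exit conditions, so r_D = 0.0851×4.809^2 = 1.968 and r_U = 0.713×4.809^0.5 = 1.564.
Fraction of consumed A going to D: r_D/(r_D+r_U) = 0.5573.
C_D = 0.5573·C_{A0}·X = 0.5573×6.95×0.308 = 1.19 mol·L⁻¹.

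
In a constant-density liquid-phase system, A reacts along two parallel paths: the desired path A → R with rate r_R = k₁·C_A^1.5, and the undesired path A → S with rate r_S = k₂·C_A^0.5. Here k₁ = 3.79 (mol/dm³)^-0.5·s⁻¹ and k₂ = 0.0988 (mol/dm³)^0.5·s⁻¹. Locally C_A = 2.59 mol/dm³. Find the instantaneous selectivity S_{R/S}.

99.4

S_{R/S} = r_R/r_S = (k₁·C_A^1.5)/(k₂·C_A^0.5) = (k₁/k₂)·C_A.
= (3.79×2.590^1.5) / (0.0988×2.590^0.5) = 15.80/0.1590 = 99.4.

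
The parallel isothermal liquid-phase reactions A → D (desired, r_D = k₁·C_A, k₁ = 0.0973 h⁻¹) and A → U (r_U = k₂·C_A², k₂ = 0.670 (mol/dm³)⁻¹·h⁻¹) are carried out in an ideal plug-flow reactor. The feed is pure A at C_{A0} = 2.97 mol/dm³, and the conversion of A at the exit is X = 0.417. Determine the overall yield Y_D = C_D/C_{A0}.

0.0248

C_A = C_{A0}(1−X) = 1.732 mol/dm³.
Along a PFR/batch, dC_D/dC_A = −r_D/(r_D+r_U) = −k₁/(k₁+k₂·C_A).
Integrating from C_{A0} to C_A: C_D = (0.0973/0.670)·ln[(0.0973+0.670·2.97)/(0.0973+0.670·1.73)] = 0.1452·ln(2.087/1.257) = 0.07359 mol/dm³.
Y_D = C_D/C_{A0} = 0.07359/2.97 = 0.0248.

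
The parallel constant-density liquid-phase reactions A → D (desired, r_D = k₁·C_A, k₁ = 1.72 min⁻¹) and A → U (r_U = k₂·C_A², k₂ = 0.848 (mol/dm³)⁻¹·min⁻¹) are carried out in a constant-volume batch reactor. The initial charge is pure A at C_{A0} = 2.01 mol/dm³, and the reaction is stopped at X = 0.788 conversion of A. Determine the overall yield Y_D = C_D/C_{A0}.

0.502

C_A = C_{A0}(1−X) = 0.4261 mol/dm³.
Along a PFR/batch, dC_D/dC_A = −r_D/(r_D+r_U) = −k₁/(k₁+k₂·C_A).
Integrating from C_{A0} to C_A: C_D = (1.72/0.848)·ln[(1.72+0.848·2.01)/(1.72+0.848·0.426)] = 2.028·ln(3.424/2.081) = 1.010 mol/dm³.
Y_D = C_D/C_{A0} = 1.010/2.01 = 0.502.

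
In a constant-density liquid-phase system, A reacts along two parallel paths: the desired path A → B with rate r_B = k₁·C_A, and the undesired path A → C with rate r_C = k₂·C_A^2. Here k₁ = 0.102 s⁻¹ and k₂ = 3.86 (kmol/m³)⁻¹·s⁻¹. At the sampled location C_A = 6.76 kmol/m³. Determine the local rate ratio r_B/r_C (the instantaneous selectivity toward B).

0.00391

S_{B/C} = r_B/r_C = (k₁·C_A)/(k₂·C_A^2) = (k₁/k₂)·C_A⁻¹.
= (0.102×6.760) / (3.86×6.760^2) = 0.6895/176.4 = 0.00391.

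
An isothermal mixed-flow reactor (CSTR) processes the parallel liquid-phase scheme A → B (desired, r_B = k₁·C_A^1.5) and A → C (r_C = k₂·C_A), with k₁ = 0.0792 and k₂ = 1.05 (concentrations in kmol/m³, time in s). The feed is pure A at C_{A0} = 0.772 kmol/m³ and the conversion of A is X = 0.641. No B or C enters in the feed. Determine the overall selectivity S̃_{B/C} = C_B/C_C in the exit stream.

Exit C_A = C_{A0}(1−X) = 0.772×0.359 = 0.2771 kmol/m³.
A CSTR operates uniformly at the exit composition, giving r_B = 0.01156 and r_C = 0.2910 (each k·C_A^n at C_A = 0.2771).
Overall selectivity = C_B/C_C = r_Bτ/(r_Cτ) = r_B/r_C = 0.0397.

0.0397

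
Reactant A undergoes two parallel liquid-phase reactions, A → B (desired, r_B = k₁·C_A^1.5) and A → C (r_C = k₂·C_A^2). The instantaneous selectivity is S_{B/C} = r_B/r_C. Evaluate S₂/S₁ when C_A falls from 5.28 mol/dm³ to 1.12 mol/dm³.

2.17

S_{B/C} = (k₁/k₂)·C_A^-0.5, so S₂/S₁ = (C_{A,2}/C_{A,1})^-0.5.
= (1.12/5.28)^(-0.5) = (0.2121)^(-0.5) = 2.17.
Selectivity toward B rises as C_A falls — low-concentration operation is favoured.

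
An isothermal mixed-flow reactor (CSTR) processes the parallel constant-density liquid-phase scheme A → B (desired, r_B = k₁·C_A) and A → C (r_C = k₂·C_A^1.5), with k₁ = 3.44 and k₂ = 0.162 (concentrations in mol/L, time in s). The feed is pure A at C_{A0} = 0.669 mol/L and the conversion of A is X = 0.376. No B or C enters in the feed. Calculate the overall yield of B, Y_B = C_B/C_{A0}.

Exit C_A = C_{A0}(1−X) = 0.669×0.624 = 0.4175 mol/L.
A CSTR operates uniformly at the exit composition, giving r_B = 1.436 and r_C = 0.04369 (each k·C_A^n at C_A = 0.4175).
Fraction of consumed A going to B: r_B/(r_B+r_C) = 0.9705.
C_B = 0.9705·C_{A0}·X = 0.9705×0.669×0.376 = 0.244 mol/L; Y_B = C_B/C_{A0} = 0.365.

0.365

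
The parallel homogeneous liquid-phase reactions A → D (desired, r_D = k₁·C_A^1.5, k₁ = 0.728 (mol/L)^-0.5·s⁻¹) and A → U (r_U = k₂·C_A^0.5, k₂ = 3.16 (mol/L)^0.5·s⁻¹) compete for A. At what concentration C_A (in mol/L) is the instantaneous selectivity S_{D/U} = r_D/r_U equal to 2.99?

13.0 mol/L

S_{D/U} = (k₁/k₂)·C_A ⇒ C_A = S·k₂/k₁.
= 2.99×3.16/0.728 = 13.0 mol/L.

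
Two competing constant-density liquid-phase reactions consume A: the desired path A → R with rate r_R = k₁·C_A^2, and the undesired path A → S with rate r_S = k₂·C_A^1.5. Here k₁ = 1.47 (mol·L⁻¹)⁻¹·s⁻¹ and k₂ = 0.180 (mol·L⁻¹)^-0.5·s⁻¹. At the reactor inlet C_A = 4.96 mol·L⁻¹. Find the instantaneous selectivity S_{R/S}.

S_{R/S} = r_R/r_S = (k₁·C_A^2)/(k₂·C_A^1.5) = (k₁/k₂)·C_A^0.5.
= (1.47×4.960^2) / (0.180×4.960^1.5) = 36.16/1.988 = 18.2.

18.2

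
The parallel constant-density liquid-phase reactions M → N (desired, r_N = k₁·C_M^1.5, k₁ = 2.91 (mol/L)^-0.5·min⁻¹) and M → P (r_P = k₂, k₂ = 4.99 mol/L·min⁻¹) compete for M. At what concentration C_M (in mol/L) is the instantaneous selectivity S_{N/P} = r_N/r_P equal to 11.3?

S_{N/P} = (k₁/k₂)·C_M^1.5 ⇒ C_M = (S·k₂/k₁)^(1/1.5).
= (11.3×4.99/2.91)^(0.6667) = (19.38)^(0.6667) = 7.21 mol/L.

7.21 mol/L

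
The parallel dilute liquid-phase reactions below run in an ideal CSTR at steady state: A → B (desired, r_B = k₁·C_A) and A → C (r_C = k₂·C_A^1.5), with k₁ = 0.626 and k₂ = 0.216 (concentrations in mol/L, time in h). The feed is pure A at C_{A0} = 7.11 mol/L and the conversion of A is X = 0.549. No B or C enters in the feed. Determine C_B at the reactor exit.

Exit C_A = C_{A0}(1−X) = 7.11×0.451 = 3.207 mol/L.
A CSTR operates uniformly at the exit composition, giving r_B = 2.007 and r_C = 1.240 (each k·C_A^n at C_A = 3.207).
Fraction of consumed A going to B: r_B/(r_B+r_C) = 0.6181.
C_B = 0.6181·C_{A0}·X = 0.6181×7.11×0.549 = 2.41 mol/L.

2.41 mol/L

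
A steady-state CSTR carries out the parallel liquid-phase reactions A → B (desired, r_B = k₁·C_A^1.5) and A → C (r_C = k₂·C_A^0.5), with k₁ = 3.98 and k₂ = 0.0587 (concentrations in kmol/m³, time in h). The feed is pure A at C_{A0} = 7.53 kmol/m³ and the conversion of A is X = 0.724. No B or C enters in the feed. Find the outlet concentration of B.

Exit C_A = C_{A0}(1−X) = 7.53×0.276 = 2.078 kmol/m³.
Rates in a CSTR are evaluated at the outlet concentration: r_B = 3.98×2.078^1.5 = 11.92, r_C = 0.0587×2.078^0.5 = 0.08462.
Fraction of consumed A going to B: r_B/(r_B+r_C) = 0.9930.
C_B = 0.9930·C_{A0}·X = 0.9930×7.53×0.724 = 5.41 kmol/m³.

5.41 kmol/m³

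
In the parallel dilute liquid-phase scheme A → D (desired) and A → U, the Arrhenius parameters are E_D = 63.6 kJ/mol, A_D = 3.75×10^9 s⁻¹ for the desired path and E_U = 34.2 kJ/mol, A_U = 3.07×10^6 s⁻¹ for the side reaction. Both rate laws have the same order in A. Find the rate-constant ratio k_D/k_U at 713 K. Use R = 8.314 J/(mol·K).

With equal orders, S_{D/U} = k_D/k_U = (A_D/A_U)·exp[(E_U−E_D)/(RT)].
(E_U−E_D)/(RT) = (34.2−63.6)×10³/(8.314×713) = -29400/5928 = -4.960.
k_D/k_U = (3.75×10^9/3.07×10^6)·exp(-4.960) = 1221 × 0.007016 = 8.57.
Since E_D > E_U, raising the temperature improves selectivity toward D.

8.57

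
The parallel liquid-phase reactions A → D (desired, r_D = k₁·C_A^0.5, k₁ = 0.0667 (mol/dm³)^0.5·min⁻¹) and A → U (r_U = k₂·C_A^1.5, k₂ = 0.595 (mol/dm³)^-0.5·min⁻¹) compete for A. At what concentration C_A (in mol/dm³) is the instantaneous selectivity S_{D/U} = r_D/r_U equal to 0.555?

S_{D/U} = (k₁/k₂)·C_A⁻¹ ⇒ C_A = (S·k₂/k₁)^(-1).
= (0.555×0.595/0.0667)^(-1) = (4.951)^(-1) = 0.202 mol/dm³.

0.202 mol/dm³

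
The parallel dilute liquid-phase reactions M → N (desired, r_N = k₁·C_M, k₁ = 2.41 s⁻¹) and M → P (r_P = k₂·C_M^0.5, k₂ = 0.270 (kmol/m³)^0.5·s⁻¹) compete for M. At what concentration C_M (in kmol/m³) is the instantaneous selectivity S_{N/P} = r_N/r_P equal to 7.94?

0.791 kmol/m³

S_{N/P} = (k₁/k₂)·C_M^0.5 ⇒ C_M = (S·k₂/k₁)^(2).
= (7.94×0.270/2.41)^(2) = (0.8895)^(2) = 0.791 kmol/m³.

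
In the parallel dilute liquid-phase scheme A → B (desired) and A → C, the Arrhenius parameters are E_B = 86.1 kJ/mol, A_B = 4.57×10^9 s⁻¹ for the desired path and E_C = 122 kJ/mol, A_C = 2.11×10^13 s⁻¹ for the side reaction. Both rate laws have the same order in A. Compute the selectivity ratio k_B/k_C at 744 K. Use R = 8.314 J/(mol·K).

0.0718

Since both paths have the same order in A, the concentration cancels and S_{B/C} = k_B/k_C = (A_B/A_C)·exp[(E_C−E_B)/(RT)].
(E_C−E_B)/(RT) = (122−86.1)×10³/(8.314×744) = 35900/6186 = 5.804.
k_B/k_C = (4.57×10^9/2.11×10^13)·exp(5.804) = 2.166×10^-4 × 331.6 = 0.0718.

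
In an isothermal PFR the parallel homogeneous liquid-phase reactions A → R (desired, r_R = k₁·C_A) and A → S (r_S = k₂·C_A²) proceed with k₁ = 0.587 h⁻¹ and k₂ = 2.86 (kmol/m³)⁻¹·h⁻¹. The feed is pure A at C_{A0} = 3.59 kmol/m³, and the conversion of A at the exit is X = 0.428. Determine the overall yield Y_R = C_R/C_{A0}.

C_A = C_{A0}(1−X) = 2.053 kmol/m³.
Along a PFR/batch, dC_R/dC_A = −r_R/(r_R+r_S) = −k₁/(k₁+k₂·C_A).
Integrating from C_{A0} to C_A: C_R = (0.587/2.86)·ln[(0.587+2.86·3.59)/(0.587+2.86·2.05)] = 0.2052·ln(10.85/6.460) = 0.1065 kmol/m³.
Y_R = C_R/C_{A0} = 0.1065/3.59 = 0.0297.

0.0297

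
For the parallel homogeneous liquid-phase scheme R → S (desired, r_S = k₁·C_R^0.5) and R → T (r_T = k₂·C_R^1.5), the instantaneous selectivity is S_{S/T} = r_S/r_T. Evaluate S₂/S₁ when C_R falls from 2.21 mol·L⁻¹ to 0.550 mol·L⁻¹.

S_{S/T} = (k₁/k₂)·C_R⁻¹, so S₂/S₁ = (C_{R,2}/C_{R,1})⁻¹.
= 2.21/0.550 = 4.02.

4.02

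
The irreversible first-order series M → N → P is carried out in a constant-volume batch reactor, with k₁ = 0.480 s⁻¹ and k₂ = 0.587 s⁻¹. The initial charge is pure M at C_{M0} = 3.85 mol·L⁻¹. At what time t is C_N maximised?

1.88 s

For first-order series the maximum of C_N occurs at t_opt = ln(k₂/k₁)/(k₂−k₁).
= ln(0.587/0.480)/(0.587−0.480) = ln(1.223)/0.1070 = 0.2012/0.1070 = 1.88 s.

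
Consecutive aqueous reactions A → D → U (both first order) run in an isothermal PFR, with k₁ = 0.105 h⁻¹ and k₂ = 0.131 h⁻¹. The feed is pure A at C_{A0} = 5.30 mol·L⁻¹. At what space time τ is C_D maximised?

8.51 h

For first-order series the maximum of C_D occurs at τ_opt = ln(k₂/k₁)/(k₂−k₁).
= ln(0.131/0.105)/(0.131−0.105) = ln(1.248)/0.02600 = 0.2212/0.02600 = 8.51 h.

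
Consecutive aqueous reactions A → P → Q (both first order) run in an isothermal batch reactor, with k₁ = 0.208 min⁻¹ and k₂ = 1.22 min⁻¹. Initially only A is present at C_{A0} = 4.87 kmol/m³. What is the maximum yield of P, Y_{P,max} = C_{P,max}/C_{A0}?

For a first-order series the maximum intermediate yield is C_{P,max}/C_{A0} = (k₁/k₂)^[k₂/(k₂−k₁)].
= (0.208/1.22)^(1.22/(1.22−0.208)) = (0.1705)^(1.206) = 0.1185.

0.119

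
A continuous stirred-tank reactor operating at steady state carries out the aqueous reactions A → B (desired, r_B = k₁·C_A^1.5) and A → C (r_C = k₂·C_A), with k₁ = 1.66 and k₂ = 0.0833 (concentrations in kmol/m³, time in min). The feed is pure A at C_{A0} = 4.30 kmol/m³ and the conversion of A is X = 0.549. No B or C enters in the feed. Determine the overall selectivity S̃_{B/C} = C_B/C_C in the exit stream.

Exit C_A = C_{A0}(1−X) = 4.30×0.451 = 1.939 kmol/m³.
In a CSTR the entire volume is at exit conditions, so r_B = 1.66×1.939^1.5 = 4.483 and r_C = 0.0833×1.939 = 0.1615.
Overall selectivity = C_B/C_C = r_Bτ/(r_Cτ) = r_B/r_C = 27.8.

27.8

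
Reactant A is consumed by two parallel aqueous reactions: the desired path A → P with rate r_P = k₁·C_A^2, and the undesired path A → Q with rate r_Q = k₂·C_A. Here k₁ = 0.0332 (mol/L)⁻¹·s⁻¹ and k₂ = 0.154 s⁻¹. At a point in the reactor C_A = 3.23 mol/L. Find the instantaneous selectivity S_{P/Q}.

0.696

S_{P/Q} = r_P/r_Q = (k₁·C_A^2)/(k₂·C_A) = (k₁/k₂)·C_A.
= (0.0332×3.230^2) / (0.154×3.230) = 0.3464/0.4974 = 0.696.
Since the desired path is higher order in A, keeping C_A high (PFR or concentrated feed) favours P.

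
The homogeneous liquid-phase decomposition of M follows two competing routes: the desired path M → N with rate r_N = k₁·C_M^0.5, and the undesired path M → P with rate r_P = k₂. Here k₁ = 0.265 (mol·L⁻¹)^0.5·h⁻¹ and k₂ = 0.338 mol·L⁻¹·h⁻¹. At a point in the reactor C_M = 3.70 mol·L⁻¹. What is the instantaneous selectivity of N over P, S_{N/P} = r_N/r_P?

S_{N/P} = r_N/r_P = (k₁·C_M^0.5)/(k₂) = (k₁/k₂)·C_M^0.5.
= (0.265×3.700^0.5) / (0.338) = 0.5097/0.3380 = 1.51.
Since the desired path is higher order in M, keeping C_M high (PFR or concentrated feed) favours N.

1.51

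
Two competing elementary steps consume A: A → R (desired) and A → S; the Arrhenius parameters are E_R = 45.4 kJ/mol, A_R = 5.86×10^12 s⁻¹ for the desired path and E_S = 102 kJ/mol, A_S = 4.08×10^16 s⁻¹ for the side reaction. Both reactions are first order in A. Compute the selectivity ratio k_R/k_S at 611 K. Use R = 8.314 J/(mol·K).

With equal orders, S_{R/S} = k_R/k_S = (A_R/A_S)·exp[(E_S−E_R)/(RT)].
(E_S−E_R)/(RT) = (102−45.4)×10³/(8.314×611) = 56600/5080 = 11.14.
k_R/k_S = (5.86×10^12/4.08×10^16)·exp(11.14) = 1.436×10^-4 × 69013 = 9.91.

9.91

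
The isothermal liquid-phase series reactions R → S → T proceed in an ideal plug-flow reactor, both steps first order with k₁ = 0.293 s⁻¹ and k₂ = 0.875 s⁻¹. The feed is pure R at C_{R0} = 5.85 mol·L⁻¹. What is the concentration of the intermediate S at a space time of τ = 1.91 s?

1.13 mol·L⁻¹

For first-order series with pure R initially, C_S(τ) = k₁C_{R0}/(k₂−k₁)·(e^(−k₁τ) − e^(−k₂τ)).
e^(−k₁τ) = e^(−0.293×1.91) = e^(−0.5596) = 0.5714; e^(−k₂τ) = e^(−1.671) = 0.1880.
C_S = 0.293×5.85/(0.875−0.293) × (0.5714−0.1880) = 2.945×0.3834 = 1.129 mol·L⁻¹.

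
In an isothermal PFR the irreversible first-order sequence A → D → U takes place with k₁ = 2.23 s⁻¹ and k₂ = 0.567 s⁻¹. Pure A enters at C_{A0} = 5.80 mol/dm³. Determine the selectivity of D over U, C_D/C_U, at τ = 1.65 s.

1.02

For first-order series with pure A initially, C_D(τ) = k₁C_{A0}/(k₂−k₁)·(e^(−k₁τ) − e^(−k₂τ)).
e^(−k₁τ) = e^(−2.23×1.65) = e^(−3.679) = 0.02524; e^(−k₂τ) = e^(−0.9355) = 0.3924.
C_D = 2.23×5.80/(0.567−2.23) × (0.02524−0.3924) = (-7.778)×(-0.3671) = 2.855 mol/dm³.
C_A = C_{A0}e^(−k₁τ) = 0.1464 mol/dm³, so C_U = C_{A0}−C_A−C_D = 2.798 mol/dm³; C_D/C_U = 1.02.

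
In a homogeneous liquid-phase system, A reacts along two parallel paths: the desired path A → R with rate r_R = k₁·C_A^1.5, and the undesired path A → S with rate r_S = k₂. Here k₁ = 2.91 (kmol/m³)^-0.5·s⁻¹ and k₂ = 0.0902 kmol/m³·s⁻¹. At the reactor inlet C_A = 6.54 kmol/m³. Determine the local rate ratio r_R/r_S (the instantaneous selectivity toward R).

S_{R/S} = r_R/r_S = (k₁·C_A^1.5)/(k₂) = (k₁/k₂)·C_A^1.5.
= (2.91×6.540^1.5) / (0.0902) = 48.67/0.09020 = 540.

540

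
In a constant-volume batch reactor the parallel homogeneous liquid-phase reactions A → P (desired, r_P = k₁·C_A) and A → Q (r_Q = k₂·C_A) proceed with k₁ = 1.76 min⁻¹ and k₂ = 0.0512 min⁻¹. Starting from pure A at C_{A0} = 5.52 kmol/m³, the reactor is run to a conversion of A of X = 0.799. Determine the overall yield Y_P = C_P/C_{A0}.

C_A = C_{A0}(1−X) = 1.110 kmol/m³.
Both paths are first order in A, so the instantaneous fraction to P is constant: dC_P/d(−C_A) = k₁/(k₁+k₂) = 0.9717.
C_P = 0.9717·(C_{A0}−C_A) = 0.9717×4.410 = 4.29 kmol/m³.
Y_P = C_P/C_{A0} = 4.286/5.52 = 0.776.

0.776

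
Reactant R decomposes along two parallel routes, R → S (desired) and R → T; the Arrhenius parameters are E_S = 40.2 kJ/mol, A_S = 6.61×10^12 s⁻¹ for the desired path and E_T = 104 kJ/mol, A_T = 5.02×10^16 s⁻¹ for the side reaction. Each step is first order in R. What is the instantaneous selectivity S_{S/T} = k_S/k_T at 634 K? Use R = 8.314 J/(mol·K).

Since both paths have the same order in R, the concentration cancels and S_{S/T} = k_S/k_T = (A_S/A_T)·exp[(E_T−E_S)/(RT)].
(E_T−E_S)/(RT) = (104−40.2)×10³/(8.314×634) = 63800/5271 = 12.10.
k_S/k_T = (6.61×10^12/5.02×10^16)·exp(12.10) = 1.317×10^-4 × 1.806×10^5 = 23.8.

23.8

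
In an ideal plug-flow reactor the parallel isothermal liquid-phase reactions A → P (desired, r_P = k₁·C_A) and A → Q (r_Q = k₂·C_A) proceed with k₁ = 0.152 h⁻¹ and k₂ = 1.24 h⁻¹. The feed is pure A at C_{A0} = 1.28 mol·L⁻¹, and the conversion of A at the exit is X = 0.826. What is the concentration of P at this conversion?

0.115 mol·L⁻¹

C_A = C_{A0}(1−X) = 0.2227 mol·L⁻¹.
Both paths are first order in A, so the instantaneous fraction to P is constant: dC_P/d(−C_A) = k₁/(k₁+k₂) = 0.1092.
C_P = 0.1092·(C_{A0}−C_A) = 0.1092×1.057 = 0.115 mol·L⁻¹.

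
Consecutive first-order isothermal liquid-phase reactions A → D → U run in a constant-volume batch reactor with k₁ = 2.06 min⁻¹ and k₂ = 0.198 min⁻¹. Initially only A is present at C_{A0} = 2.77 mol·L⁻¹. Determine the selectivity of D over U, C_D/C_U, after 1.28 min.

For first-order series with pure A initially, C_D(t) = k₁C_{A0}/(k₂−k₁)·(e^(−k₁t) − e^(−k₂t)).
e^(−k₁t) = e^(−2.06×1.28) = e^(−2.637) = 0.07159; e^(−k₂t) = e^(−0.2534) = 0.7761.
C_D = 2.06×2.77/(0.198−2.06) × (0.07159−0.7761) = (-3.065)×(-0.7045) = 2.159 mol·L⁻¹.
C_A = C_{A0}e^(−k₁t) = 0.1983 mol·L⁻¹, so C_U = C_{A0}−C_A−C_D = 0.4126 mol·L⁻¹; C_D/C_U = 5.23.

5.23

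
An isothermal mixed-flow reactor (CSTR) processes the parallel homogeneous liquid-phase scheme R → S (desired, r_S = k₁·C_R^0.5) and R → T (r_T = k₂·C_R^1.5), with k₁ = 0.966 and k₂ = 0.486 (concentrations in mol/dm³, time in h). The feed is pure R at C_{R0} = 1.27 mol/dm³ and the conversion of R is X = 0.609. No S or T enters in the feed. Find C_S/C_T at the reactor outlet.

4.00

Exit C_R = C_{R0}(1−X) = 1.27×0.391 = 0.4966 mol/dm³.
Rates in a CSTR are evaluated at the outlet concentration: r_S = 0.966×0.4966^0.5 = 0.6807, r_T = 0.486×0.4966^1.5 = 0.1701.
Overall selectivity = C_S/C_T = r_Sτ/(r_Tτ) = r_S/r_T = 4.00.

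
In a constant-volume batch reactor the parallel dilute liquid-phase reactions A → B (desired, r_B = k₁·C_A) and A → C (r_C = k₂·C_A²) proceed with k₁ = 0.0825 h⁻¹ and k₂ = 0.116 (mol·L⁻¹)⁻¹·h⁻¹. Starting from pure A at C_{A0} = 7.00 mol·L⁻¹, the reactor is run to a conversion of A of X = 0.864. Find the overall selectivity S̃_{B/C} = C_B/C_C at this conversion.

C_A = C_{A0}(1−X) = 0.9520 mol·L⁻¹.
Along a PFR/batch, dC_B/dC_A = −r_B/(r_B+r_C) = −k₁/(k₁+k₂·C_A).
Integrating from C_{A0} to C_A: C_B = (0.0825/0.116)·ln[(0.0825+0.116·7.00)/(0.0825+0.116·0.952)] = 0.7112·ln(0.8945/0.1929) = 1.091 mol·L⁻¹.
C_C = (C_{A0}−C_A)−C_B = 4.957 mol·L⁻¹; S̃_{B/C} = 1.091/4.957 = 0.220.

0.220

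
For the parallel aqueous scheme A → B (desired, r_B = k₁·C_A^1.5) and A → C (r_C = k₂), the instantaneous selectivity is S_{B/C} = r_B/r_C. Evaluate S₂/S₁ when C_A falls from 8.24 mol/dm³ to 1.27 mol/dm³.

0.0605

S_{B/C} = (k₁/k₂)·C_A^1.5, so S₂/S₁ = (C_{A,2}/C_{A,1})^1.5.
= (1.27/8.24)^1.5 = (0.1541)^1.5 = 0.0605.
Selectivity toward B falls as C_A falls — high-concentration operation is favoured.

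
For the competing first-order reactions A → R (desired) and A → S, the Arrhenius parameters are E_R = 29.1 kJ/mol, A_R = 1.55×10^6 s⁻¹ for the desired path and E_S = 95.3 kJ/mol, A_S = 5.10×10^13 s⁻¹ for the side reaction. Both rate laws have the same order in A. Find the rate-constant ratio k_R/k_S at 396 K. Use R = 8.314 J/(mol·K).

16.4

Since both paths have the same order in A, the concentration cancels and S_{R/S} = k_R/k_S = (A_R/A_S)·exp[(E_S−E_R)/(RT)].
(E_S−E_R)/(RT) = (95.3−29.1)×10³/(8.314×396) = 66200/3292 = 20.11.
k_R/k_S = (1.55×10^6/5.10×10^13)·exp(20.11) = 3.039×10^-8 × 5.401×10^8 = 16.4.
Since E_R < E_S, lowering the temperature improves selectivity toward R.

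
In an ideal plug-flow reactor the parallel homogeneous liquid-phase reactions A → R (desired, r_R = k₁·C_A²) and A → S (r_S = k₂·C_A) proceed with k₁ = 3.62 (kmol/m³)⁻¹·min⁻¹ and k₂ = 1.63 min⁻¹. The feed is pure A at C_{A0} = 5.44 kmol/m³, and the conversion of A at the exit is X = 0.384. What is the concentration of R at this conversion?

C_A = C_{A0}(1−X) = 3.351 kmol/m³.
Along a PFR/batch, dC_S/dC_A = −r_S/(r_R+r_S) = −k₂/(k₂+k₁·C_A).
Integrating from C_{A0} to C_A: C_S = (1.63/3.62)·ln[(1.63+3.62·5.44)/(1.63+3.62·3.35)] = 0.4503·ln(21.32/13.76) = 0.1972 kmol/m³.
Then C_R = (C_{A0}−C_A) − C_S = 2.089 − 0.1972 = 1.892 kmol/m³.

1.89 kmol/m³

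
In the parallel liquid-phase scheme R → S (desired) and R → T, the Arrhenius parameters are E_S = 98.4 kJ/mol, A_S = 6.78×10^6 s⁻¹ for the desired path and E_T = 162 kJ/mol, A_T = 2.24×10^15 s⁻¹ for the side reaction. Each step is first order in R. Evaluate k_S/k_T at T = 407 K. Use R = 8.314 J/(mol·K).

Since both paths have the same order in R, the concentration cancels and S_{S/T} = k_S/k_T = (A_S/A_T)·exp[(E_T−E_S)/(RT)].
(E_T−E_S)/(RT) = (162−98.4)×10³/(8.314×407) = 63600/3384 = 18.80.
k_S/k_T = (6.78×10^6/2.24×10^15)·exp(18.80) = 3.027×10^-9 × 1.455×10^8 = 0.440.
Since E_S < E_T, lowering the temperature improves selectivity toward S.

0.440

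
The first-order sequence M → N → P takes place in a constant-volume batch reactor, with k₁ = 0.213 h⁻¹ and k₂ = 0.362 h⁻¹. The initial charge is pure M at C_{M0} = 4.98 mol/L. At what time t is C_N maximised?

3.56 h

For first-order series the maximum of C_N occurs at t_opt = ln(k₂/k₁)/(k₂−k₁).
= ln(0.362/0.213)/(0.362−0.213) = ln(1.700)/0.1490 = 0.5304/0.1490 = 3.56 h.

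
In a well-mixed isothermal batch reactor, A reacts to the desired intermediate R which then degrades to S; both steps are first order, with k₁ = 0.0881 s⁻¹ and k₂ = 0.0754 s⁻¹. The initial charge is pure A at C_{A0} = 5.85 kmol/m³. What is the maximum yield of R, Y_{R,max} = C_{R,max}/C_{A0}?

0.397

At the optimum, C_{R,max}/C_{A0} = (k₁/k₂)^[k₂/(k₂−k₁)].
= (0.0881/0.0754)^(0.0754/(0.0754−0.0881)) = (1.168)^(-5.937) = 0.3969.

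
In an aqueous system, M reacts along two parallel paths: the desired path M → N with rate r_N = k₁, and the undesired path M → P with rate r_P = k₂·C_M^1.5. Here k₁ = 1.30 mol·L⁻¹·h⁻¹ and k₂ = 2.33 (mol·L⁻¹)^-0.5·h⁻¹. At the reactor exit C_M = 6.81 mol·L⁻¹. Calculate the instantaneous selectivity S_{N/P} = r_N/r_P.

0.0314

S_{N/P} = r_N/r_P = (k₁)/(k₂·C_M^1.5) = (k₁/k₂)·C_M^-1.5.
= (1.30) / (2.33×6.810^1.5) = 1.300/41.41 = 0.0314.
The undesired path is higher order in M, so low C_M (CSTR or dilute feed) favours N.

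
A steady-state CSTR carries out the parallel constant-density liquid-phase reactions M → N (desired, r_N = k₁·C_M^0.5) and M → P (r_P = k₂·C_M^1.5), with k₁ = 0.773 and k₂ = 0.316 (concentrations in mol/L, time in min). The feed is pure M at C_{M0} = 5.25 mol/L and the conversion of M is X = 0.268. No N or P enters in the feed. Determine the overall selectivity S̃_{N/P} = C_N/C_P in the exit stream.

0.637

Exit C_M = C_{M0}(1−X) = 5.25×0.732 = 3.843 mol/L.
A CSTR operates uniformly at the exit composition, giving r_N = 1.515 and r_P = 2.381 (each k·C_M^n at C_M = 3.843).
Overall selectivity = C_N/C_P = r_Nτ/(r_Pτ) = r_N/r_P = 0.637.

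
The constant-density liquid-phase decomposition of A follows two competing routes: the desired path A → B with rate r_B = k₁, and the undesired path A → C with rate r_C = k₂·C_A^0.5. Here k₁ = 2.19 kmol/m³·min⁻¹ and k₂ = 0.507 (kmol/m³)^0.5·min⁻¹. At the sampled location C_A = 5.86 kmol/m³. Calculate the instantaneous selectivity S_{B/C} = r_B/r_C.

S_{B/C} = r_B/r_C = (k₁)/(k₂·C_A^0.5) = (k₁/k₂)·C_A^-0.5.
= (2.19) / (0.507×5.860^0.5) = 2.190/1.227 = 1.78.
The undesired path is higher order in A, so low C_A (CSTR or dilute feed) favours B.

1.78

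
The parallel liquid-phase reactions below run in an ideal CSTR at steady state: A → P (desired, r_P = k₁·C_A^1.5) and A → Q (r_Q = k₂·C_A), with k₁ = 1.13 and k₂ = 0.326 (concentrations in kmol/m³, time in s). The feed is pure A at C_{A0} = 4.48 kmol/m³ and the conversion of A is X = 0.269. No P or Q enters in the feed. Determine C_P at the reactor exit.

1.04 kmol/m³

Exit C_A = C_{A0}(1−X) = 4.48×0.731 = 3.275 kmol/m³.
In a CSTR the entire volume is at exit conditions, so r_P = 1.13×3.275^1.5 = 6.697 and r_Q = 0.326×3.275 = 1.068.
Fraction of consumed A going to P: r_P/(r_P+r_Q) = 0.8625.
C_P = 0.8625·C_{A0}·X = 0.8625×4.48×0.269 = 1.04 kmol/m³.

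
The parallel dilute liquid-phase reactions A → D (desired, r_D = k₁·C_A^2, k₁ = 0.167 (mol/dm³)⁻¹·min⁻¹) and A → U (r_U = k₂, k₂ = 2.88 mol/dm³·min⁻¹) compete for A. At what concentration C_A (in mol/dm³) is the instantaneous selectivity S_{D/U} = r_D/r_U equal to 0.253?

2.09 mol/dm³

S_{D/U} = (k₁/k₂)·C_A^2 ⇒ C_A = (S·k₂/k₁)^(0.5).
= (0.253×2.88/0.167)^(0.5) = (4.363)^(0.5) = 2.09 mol/dm³.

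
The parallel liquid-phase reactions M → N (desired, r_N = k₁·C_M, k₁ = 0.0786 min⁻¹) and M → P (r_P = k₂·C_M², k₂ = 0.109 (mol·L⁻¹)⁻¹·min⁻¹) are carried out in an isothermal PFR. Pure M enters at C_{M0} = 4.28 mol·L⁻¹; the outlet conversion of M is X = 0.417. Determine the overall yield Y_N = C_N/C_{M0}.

0.0744

C_M = C_{M0}(1−X) = 2.495 mol·L⁻¹.
Along a PFR/batch, dC_N/dC_M = −r_N/(r_N+r_P) = −k₁/(k₁+k₂·C_M).
Integrating from C_{M0} to C_M: C_N = (0.0786/0.109)·ln[(0.0786+0.109·4.28)/(0.0786+0.109·2.50)] = 0.7211·ln(0.5451/0.3506) = 0.3183 mol·L⁻¹.
Y_N = C_N/C_{M0} = 0.3183/4.28 = 0.0744.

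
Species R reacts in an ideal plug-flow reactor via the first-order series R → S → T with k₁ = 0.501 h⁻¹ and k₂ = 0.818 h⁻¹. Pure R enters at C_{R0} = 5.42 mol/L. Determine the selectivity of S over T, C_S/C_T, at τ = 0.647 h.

3.26

Solving the coupled first-order balances gives C_S(τ) = [k₁/(k₂−k₁)]·C_{R0}·(e^(−k₁τ) − e^(−k₂τ)).
e^(−k₁τ) = e^(−0.501×0.647) = e^(−0.3241) = 0.7231; e^(−k₂τ) = e^(−0.5292) = 0.5890.
C_S = 0.501×5.42/(0.818−0.501) × (0.7231−0.5890) = 8.566×0.1341 = 1.149 mol/L.
C_R = C_{R0}e^(−k₁τ) = 3.919 mol/L, so C_T = C_{R0}−C_R−C_S = 0.3519 mol/L; C_S/C_T = 3.26.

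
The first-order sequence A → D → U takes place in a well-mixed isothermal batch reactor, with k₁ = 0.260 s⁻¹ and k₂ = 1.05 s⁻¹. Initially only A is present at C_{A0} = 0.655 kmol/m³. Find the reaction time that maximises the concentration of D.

For first-order series the maximum of C_D occurs at t_opt = ln(k₂/k₁)/(k₂−k₁).
= ln(1.05/0.260)/(1.05−0.260) = ln(4.038)/0.7900 = 1.396/0.7900 = 1.77 s.

1.77 s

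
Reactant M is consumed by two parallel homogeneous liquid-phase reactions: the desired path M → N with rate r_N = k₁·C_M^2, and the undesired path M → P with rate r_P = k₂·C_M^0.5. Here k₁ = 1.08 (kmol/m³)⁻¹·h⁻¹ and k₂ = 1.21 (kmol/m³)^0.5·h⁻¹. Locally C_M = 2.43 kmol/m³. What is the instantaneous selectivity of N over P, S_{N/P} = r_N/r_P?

S_{N/P} = r_N/r_P = (k₁·C_M^2)/(k₂·C_M^0.5) = (k₁/k₂)·C_M^1.5.
= (1.08×2.430^2) / (1.21×2.430^0.5) = 6.377/1.886 = 3.38.

3.38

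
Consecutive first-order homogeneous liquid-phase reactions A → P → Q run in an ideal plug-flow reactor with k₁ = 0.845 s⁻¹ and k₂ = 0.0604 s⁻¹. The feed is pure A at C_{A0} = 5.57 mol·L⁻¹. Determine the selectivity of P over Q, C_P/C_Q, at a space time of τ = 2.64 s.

For first-order series with pure A initially, C_P(τ) = k₁C_{A0}/(k₂−k₁)·(e^(−k₁τ) − e^(−k₂τ)).
e^(−k₁τ) = e^(−0.845×2.64) = e^(−2.231) = 0.1074; e^(−k₂τ) = e^(−0.1595) = 0.8526.
C_P = 0.845×5.57/(0.0604−0.845) × (0.1074−0.8526) = (-5.999)×(-0.7452) = 4.470 mol·L⁻¹.
C_A = C_{A0}e^(−k₁τ) = 0.5985 mol·L⁻¹, so C_Q = C_{A0}−C_A−C_P = 0.5015 mol·L⁻¹; C_P/C_Q = 8.91.

8.91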